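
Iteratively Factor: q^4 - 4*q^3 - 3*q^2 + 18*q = (q - 3)*(q^3 - q^2 - 6*q) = (q - 3)^2*(q^2 + 2*q) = (q - 3)^2*(q + 2)*(q)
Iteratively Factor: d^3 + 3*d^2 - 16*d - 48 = (d - 4)*(d^2 + 7*d + 12) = (d - 4)*(d + 3)*(d + 4)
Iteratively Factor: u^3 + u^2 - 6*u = (u + 3)*(u^2 - 2*u) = (u - 2)*(u + 3)*(u)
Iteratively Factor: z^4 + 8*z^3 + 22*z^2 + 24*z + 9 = (z + 1)*(z^3 + 7*z^2 + 15*z + 9) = (z + 1)*(z + 3)*(z^2 + 4*z + 3) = (z + 1)^2*(z + 3)*(z + 3)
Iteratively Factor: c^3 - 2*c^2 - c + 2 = (c - 1)*(c^2 - c - 2) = (c - 2)*(c - 1)*(c + 1)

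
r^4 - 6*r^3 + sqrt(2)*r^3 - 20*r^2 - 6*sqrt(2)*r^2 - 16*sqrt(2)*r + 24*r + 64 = (r - 8)*(r + 2)*(r - sqrt(2))*(r + 2*sqrt(2))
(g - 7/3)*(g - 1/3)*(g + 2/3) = g^3 - 2*g^2 - g + 14/27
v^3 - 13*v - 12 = (v - 4)*(v + 1)*(v + 3)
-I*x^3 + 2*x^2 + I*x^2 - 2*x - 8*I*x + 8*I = (x - 2*I)*(x + 4*I)*(-I*x + I)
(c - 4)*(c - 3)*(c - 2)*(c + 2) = c^4 - 7*c^3 + 8*c^2 + 28*c - 48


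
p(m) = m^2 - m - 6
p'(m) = 2*m - 1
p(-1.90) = -0.49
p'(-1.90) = -4.80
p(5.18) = 15.65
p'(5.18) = 9.36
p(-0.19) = -5.77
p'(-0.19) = -1.38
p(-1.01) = -3.97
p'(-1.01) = -3.02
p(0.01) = -6.01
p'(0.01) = -0.98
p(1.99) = -4.03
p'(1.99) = 2.98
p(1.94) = -4.18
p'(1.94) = 2.88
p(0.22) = -6.17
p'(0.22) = -0.56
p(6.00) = 24.00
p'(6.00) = 11.00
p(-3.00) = 6.00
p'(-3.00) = -7.00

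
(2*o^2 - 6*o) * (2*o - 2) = 4*o^3 - 16*o^2 + 12*o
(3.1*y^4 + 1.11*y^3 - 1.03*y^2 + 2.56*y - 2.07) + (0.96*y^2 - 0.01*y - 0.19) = 3.1*y^4 + 1.11*y^3 - 0.0700000000000001*y^2 + 2.55*y - 2.26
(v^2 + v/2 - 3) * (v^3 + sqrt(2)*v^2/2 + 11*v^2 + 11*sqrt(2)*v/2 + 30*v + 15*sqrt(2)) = v^5 + sqrt(2)*v^4/2 + 23*v^4/2 + 23*sqrt(2)*v^3/4 + 65*v^3/2 - 18*v^2 + 65*sqrt(2)*v^2/4 - 90*v - 9*sqrt(2)*v - 45*sqrt(2)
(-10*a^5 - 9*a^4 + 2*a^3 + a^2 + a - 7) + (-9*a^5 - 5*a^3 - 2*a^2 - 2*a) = -19*a^5 - 9*a^4 - 3*a^3 - a^2 - a - 7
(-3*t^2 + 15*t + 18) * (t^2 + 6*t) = -3*t^4 - 3*t^3 + 108*t^2 + 108*t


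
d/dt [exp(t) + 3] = exp(t)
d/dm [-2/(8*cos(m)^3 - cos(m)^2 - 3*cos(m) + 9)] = 2*(-24*cos(m)^2 + 2*cos(m) + 3)*sin(m)/(8*cos(m)^3 - cos(m)^2 - 3*cos(m) + 9)^2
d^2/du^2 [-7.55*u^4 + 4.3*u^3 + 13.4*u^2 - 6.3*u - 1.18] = -90.6*u^2 + 25.8*u + 26.8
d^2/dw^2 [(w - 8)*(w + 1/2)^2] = 6*w - 14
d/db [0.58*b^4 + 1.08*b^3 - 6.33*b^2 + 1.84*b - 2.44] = 2.32*b^3 + 3.24*b^2 - 12.66*b + 1.84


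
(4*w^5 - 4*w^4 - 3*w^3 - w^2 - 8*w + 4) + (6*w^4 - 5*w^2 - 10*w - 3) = 4*w^5 + 2*w^4 - 3*w^3 - 6*w^2 - 18*w + 1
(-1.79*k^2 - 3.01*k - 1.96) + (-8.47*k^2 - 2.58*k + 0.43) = -10.26*k^2 - 5.59*k - 1.53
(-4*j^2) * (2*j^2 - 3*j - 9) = -8*j^4 + 12*j^3 + 36*j^2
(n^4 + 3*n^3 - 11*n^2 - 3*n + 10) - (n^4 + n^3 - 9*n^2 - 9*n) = 2*n^3 - 2*n^2 + 6*n + 10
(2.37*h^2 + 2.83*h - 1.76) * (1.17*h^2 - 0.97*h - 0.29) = 2.7729*h^4 + 1.0122*h^3 - 5.4916*h^2 + 0.8865*h + 0.5104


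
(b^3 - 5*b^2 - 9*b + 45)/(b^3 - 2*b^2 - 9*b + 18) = (b - 5)/(b - 2)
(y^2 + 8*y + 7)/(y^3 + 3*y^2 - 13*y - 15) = (y + 7)/(y^2 + 2*y - 15)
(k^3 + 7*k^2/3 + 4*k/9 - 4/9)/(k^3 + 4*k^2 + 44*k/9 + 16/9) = (3*k - 1)/(3*k + 4)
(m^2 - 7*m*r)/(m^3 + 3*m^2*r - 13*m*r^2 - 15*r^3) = m*(m - 7*r)/(m^3 + 3*m^2*r - 13*m*r^2 - 15*r^3)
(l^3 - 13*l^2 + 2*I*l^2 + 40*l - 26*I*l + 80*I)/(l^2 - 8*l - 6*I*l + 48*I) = (l^2 + l*(-5 + 2*I) - 10*I)/(l - 6*I)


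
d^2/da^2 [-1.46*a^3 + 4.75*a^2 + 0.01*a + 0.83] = 9.5 - 8.76*a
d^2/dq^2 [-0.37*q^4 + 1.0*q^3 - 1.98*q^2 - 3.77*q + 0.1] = -4.44*q^2 + 6.0*q - 3.96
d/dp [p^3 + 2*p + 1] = 3*p^2 + 2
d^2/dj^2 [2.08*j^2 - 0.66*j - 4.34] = 4.16000000000000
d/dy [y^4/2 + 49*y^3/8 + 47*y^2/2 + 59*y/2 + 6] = 2*y^3 + 147*y^2/8 + 47*y + 59/2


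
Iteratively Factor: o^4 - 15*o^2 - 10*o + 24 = (o - 1)*(o^3 + o^2 - 14*o - 24) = (o - 1)*(o + 3)*(o^2 - 2*o - 8) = (o - 1)*(o + 2)*(o + 3)*(o - 4)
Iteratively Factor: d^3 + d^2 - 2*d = (d - 1)*(d^2 + 2*d) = (d - 1)*(d + 2)*(d)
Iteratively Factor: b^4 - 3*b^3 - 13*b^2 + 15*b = (b + 3)*(b^3 - 6*b^2 + 5*b) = (b - 1)*(b + 3)*(b^2 - 5*b) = (b - 5)*(b - 1)*(b + 3)*(b)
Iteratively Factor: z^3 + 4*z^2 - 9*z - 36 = (z - 3)*(z^2 + 7*z + 12) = (z - 3)*(z + 4)*(z + 3)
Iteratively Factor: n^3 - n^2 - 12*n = (n)*(n^2 - n - 12) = n*(n + 3)*(n - 4)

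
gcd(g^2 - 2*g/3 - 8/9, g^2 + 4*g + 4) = 1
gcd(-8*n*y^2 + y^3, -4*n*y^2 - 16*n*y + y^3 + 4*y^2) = y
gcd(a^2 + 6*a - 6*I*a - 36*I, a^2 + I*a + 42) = a - 6*I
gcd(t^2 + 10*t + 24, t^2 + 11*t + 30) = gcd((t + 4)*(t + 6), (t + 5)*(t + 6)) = t + 6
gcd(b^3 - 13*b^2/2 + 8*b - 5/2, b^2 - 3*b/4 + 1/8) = b - 1/2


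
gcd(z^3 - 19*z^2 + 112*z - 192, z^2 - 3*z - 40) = z - 8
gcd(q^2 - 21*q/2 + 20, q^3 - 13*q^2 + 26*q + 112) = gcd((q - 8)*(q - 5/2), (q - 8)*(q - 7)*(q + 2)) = q - 8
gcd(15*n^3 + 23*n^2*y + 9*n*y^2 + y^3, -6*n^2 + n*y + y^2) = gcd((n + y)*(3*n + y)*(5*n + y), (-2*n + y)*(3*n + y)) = 3*n + y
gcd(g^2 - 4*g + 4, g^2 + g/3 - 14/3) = g - 2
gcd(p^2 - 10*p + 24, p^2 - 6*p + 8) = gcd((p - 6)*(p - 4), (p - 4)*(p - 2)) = p - 4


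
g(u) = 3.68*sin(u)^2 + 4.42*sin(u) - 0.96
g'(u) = 7.36*sin(u)*cos(u) + 4.42*cos(u)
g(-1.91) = -1.86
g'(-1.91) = 0.84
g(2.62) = 2.16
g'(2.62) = -7.01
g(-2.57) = -2.27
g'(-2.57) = -0.37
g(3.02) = -0.37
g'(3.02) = -5.27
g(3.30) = -1.57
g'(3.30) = -3.22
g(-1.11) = -1.97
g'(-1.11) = -0.97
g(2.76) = 1.20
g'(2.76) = -6.65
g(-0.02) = -1.05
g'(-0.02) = 4.27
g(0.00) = -0.96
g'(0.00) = 4.42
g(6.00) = -1.91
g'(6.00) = 2.27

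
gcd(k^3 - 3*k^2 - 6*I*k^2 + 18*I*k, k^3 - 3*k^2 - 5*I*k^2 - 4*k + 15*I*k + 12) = k - 3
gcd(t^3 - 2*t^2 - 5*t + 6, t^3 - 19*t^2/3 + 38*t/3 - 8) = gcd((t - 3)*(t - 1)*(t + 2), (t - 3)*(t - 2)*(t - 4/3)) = t - 3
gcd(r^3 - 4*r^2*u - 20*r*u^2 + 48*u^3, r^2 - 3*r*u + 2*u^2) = r - 2*u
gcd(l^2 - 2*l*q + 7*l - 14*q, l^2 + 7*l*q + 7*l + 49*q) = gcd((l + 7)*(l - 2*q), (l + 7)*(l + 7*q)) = l + 7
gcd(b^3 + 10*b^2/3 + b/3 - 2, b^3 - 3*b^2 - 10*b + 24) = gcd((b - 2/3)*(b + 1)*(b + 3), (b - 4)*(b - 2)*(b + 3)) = b + 3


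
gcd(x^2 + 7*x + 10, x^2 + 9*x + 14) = x + 2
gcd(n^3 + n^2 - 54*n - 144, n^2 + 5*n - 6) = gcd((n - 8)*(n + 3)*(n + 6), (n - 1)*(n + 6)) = n + 6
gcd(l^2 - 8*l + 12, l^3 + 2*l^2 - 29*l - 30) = 1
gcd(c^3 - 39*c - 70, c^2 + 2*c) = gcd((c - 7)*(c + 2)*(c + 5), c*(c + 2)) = c + 2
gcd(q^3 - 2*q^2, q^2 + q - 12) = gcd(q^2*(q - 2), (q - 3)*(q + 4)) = 1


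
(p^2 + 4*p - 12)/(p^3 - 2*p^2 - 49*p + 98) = (p + 6)/(p^2 - 49)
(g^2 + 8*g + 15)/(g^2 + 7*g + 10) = (g + 3)/(g + 2)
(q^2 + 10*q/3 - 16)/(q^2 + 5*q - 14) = (q^2 + 10*q/3 - 16)/(q^2 + 5*q - 14)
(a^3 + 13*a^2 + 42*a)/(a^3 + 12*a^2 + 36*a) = (a + 7)/(a + 6)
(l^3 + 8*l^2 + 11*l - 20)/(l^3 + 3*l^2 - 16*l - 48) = (l^2 + 4*l - 5)/(l^2 - l - 12)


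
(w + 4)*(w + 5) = w^2 + 9*w + 20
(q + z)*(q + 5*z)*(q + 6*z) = q^3 + 12*q^2*z + 41*q*z^2 + 30*z^3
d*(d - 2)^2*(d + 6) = d^4 + 2*d^3 - 20*d^2 + 24*d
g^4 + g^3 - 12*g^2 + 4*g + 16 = (g - 2)^2*(g + 1)*(g + 4)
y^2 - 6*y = y*(y - 6)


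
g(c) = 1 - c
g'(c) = -1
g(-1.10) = 2.10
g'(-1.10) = -1.00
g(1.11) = -0.11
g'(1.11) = -1.00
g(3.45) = -2.45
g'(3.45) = -1.00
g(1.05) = -0.05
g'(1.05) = -1.00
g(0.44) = 0.56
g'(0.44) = -1.00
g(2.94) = -1.94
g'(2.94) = -1.00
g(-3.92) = 4.92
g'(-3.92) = -1.00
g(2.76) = -1.76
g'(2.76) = -1.00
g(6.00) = -5.00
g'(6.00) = -1.00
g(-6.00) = 7.00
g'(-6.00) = -1.00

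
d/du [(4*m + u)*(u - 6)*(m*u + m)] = m*(8*m*u - 20*m + 3*u^2 - 10*u - 6)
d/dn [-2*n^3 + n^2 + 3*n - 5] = -6*n^2 + 2*n + 3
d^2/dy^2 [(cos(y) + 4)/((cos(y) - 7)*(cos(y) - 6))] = (-29*(1 - cos(y)^2)^2 - cos(y)^5 + 410*cos(y)^3 - 584*cos(y)^2 - 4512*cos(y) + 2137)/((cos(y) - 7)^3*(cos(y) - 6)^3)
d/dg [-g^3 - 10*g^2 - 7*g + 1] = -3*g^2 - 20*g - 7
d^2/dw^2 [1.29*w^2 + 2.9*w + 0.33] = 2.58000000000000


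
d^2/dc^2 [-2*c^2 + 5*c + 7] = -4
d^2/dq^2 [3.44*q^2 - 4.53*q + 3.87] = 6.88000000000000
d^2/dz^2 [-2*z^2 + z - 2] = -4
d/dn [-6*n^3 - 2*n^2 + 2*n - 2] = -18*n^2 - 4*n + 2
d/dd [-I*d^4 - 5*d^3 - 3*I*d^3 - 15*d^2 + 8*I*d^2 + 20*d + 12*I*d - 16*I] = -4*I*d^3 + d^2*(-15 - 9*I) + d*(-30 + 16*I) + 20 + 12*I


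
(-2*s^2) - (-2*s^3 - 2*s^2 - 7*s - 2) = 2*s^3 + 7*s + 2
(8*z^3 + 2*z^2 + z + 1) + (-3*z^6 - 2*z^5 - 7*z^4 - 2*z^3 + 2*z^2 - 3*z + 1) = -3*z^6 - 2*z^5 - 7*z^4 + 6*z^3 + 4*z^2 - 2*z + 2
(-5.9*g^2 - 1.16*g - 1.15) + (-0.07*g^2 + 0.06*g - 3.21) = -5.97*g^2 - 1.1*g - 4.36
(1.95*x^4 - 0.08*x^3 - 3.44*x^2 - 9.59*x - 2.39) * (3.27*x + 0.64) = 6.3765*x^5 + 0.9864*x^4 - 11.3*x^3 - 33.5609*x^2 - 13.9529*x - 1.5296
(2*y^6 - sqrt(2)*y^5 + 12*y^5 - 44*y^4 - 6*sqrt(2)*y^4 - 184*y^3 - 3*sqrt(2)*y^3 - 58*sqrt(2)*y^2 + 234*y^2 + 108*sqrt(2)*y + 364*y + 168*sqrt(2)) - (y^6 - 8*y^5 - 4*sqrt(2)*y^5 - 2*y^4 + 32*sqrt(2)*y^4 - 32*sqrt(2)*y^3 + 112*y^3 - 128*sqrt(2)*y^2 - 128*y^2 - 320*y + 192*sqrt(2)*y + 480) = y^6 + 3*sqrt(2)*y^5 + 20*y^5 - 38*sqrt(2)*y^4 - 42*y^4 - 296*y^3 + 29*sqrt(2)*y^3 + 70*sqrt(2)*y^2 + 362*y^2 - 84*sqrt(2)*y + 684*y - 480 + 168*sqrt(2)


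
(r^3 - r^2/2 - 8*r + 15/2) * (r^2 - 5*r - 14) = r^5 - 11*r^4/2 - 39*r^3/2 + 109*r^2/2 + 149*r/2 - 105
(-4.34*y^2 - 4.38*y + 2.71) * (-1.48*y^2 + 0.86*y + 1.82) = 6.4232*y^4 + 2.75*y^3 - 15.6764*y^2 - 5.641*y + 4.9322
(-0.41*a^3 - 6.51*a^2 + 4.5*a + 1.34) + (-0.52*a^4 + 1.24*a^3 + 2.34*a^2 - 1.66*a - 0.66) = -0.52*a^4 + 0.83*a^3 - 4.17*a^2 + 2.84*a + 0.68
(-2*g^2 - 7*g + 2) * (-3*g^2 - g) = 6*g^4 + 23*g^3 + g^2 - 2*g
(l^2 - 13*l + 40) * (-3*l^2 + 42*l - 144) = -3*l^4 + 81*l^3 - 810*l^2 + 3552*l - 5760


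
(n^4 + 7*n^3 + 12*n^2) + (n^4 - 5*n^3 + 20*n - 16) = 2*n^4 + 2*n^3 + 12*n^2 + 20*n - 16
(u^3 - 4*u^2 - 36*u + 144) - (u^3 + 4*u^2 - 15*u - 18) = -8*u^2 - 21*u + 162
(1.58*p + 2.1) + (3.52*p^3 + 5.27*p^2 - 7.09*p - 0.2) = 3.52*p^3 + 5.27*p^2 - 5.51*p + 1.9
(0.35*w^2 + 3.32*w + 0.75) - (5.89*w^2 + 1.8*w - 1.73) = -5.54*w^2 + 1.52*w + 2.48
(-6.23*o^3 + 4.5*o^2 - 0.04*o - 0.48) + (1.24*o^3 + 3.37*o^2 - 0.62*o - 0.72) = -4.99*o^3 + 7.87*o^2 - 0.66*o - 1.2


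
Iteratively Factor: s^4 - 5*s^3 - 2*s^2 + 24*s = (s)*(s^3 - 5*s^2 - 2*s + 24) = s*(s - 3)*(s^2 - 2*s - 8) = s*(s - 3)*(s + 2)*(s - 4)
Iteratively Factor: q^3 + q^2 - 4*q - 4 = (q + 1)*(q^2 - 4) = (q - 2)*(q + 1)*(q + 2)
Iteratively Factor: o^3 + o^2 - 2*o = (o + 2)*(o^2 - o) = (o - 1)*(o + 2)*(o)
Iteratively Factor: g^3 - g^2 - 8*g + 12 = (g - 2)*(g^2 + g - 6) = (g - 2)^2*(g + 3)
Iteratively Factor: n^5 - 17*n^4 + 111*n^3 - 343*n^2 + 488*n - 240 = (n - 1)*(n^4 - 16*n^3 + 95*n^2 - 248*n + 240) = (n - 5)*(n - 1)*(n^3 - 11*n^2 + 40*n - 48) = (n - 5)*(n - 3)*(n - 1)*(n^2 - 8*n + 16) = (n - 5)*(n - 4)*(n - 3)*(n - 1)*(n - 4)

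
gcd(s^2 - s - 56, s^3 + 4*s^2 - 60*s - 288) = s - 8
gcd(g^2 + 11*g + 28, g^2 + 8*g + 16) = g + 4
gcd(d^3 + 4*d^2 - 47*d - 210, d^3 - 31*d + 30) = d + 6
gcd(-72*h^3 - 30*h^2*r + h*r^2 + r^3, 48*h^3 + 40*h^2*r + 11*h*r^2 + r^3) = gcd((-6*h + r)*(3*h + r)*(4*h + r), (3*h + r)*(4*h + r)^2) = 12*h^2 + 7*h*r + r^2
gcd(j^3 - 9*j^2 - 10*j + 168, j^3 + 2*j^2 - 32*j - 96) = j^2 - 2*j - 24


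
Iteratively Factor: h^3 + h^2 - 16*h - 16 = (h - 4)*(h^2 + 5*h + 4) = (h - 4)*(h + 4)*(h + 1)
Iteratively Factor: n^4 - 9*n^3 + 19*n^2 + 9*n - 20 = (n - 4)*(n^3 - 5*n^2 - n + 5) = (n - 4)*(n - 1)*(n^2 - 4*n - 5) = (n - 5)*(n - 4)*(n - 1)*(n + 1)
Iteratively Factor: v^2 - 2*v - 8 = (v + 2)*(v - 4)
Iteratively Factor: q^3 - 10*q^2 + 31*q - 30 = (q - 5)*(q^2 - 5*q + 6) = (q - 5)*(q - 2)*(q - 3)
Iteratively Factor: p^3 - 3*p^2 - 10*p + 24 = (p - 2)*(p^2 - p - 12) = (p - 4)*(p - 2)*(p + 3)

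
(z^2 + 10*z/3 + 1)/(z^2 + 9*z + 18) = (z + 1/3)/(z + 6)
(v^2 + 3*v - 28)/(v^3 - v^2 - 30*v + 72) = (v + 7)/(v^2 + 3*v - 18)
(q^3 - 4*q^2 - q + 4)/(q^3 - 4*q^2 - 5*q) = (q^2 - 5*q + 4)/(q*(q - 5))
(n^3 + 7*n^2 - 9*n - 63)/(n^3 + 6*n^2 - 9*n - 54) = (n + 7)/(n + 6)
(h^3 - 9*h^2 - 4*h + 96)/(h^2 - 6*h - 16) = (h^2 - h - 12)/(h + 2)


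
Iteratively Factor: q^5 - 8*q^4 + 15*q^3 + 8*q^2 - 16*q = (q - 4)*(q^4 - 4*q^3 - q^2 + 4*q) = (q - 4)*(q - 1)*(q^3 - 3*q^2 - 4*q) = (q - 4)*(q - 1)*(q + 1)*(q^2 - 4*q) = q*(q - 4)*(q - 1)*(q + 1)*(q - 4)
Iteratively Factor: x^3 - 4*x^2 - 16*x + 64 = (x - 4)*(x^2 - 16) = (x - 4)*(x + 4)*(x - 4)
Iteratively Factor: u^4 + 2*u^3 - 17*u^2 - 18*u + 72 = (u + 3)*(u^3 - u^2 - 14*u + 24) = (u - 2)*(u + 3)*(u^2 + u - 12) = (u - 3)*(u - 2)*(u + 3)*(u + 4)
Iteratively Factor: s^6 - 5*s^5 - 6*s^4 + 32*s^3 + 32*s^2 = (s + 2)*(s^5 - 7*s^4 + 8*s^3 + 16*s^2) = (s + 1)*(s + 2)*(s^4 - 8*s^3 + 16*s^2) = s*(s + 1)*(s + 2)*(s^3 - 8*s^2 + 16*s) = s*(s - 4)*(s + 1)*(s + 2)*(s^2 - 4*s) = s^2*(s - 4)*(s + 1)*(s + 2)*(s - 4)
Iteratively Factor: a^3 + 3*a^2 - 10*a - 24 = (a - 3)*(a^2 + 6*a + 8) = (a - 3)*(a + 4)*(a + 2)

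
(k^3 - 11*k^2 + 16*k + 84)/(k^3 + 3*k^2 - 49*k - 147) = (k^2 - 4*k - 12)/(k^2 + 10*k + 21)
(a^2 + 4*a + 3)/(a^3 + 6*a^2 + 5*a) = (a + 3)/(a*(a + 5))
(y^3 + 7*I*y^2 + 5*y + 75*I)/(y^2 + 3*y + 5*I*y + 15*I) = (y^2 + 2*I*y + 15)/(y + 3)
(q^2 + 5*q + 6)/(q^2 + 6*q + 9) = (q + 2)/(q + 3)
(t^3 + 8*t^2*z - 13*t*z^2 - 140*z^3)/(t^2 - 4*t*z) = t + 12*z + 35*z^2/t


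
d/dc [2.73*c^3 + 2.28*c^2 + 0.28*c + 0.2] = 8.19*c^2 + 4.56*c + 0.28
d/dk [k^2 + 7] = 2*k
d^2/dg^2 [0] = 0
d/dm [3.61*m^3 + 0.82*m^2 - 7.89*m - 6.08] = 10.83*m^2 + 1.64*m - 7.89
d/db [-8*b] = -8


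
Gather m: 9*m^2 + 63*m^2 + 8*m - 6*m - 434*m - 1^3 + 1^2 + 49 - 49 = 72*m^2 - 432*m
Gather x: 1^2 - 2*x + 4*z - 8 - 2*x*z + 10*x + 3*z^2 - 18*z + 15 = x*(8 - 2*z) + 3*z^2 - 14*z + 8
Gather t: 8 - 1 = 7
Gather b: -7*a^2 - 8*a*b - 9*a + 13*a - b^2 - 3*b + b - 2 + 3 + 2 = -7*a^2 + 4*a - b^2 + b*(-8*a - 2) + 3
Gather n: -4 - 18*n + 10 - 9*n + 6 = 12 - 27*n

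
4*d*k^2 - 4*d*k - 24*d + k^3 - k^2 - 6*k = (4*d + k)*(k - 3)*(k + 2)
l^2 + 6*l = l*(l + 6)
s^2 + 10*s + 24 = (s + 4)*(s + 6)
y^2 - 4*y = y*(y - 4)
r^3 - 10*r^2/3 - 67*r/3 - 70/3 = (r - 7)*(r + 5/3)*(r + 2)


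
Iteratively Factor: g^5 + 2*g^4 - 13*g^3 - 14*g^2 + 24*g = (g - 1)*(g^4 + 3*g^3 - 10*g^2 - 24*g) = (g - 1)*(g + 2)*(g^3 + g^2 - 12*g) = (g - 1)*(g + 2)*(g + 4)*(g^2 - 3*g) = g*(g - 1)*(g + 2)*(g + 4)*(g - 3)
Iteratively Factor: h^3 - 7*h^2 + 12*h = (h - 4)*(h^2 - 3*h) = (h - 4)*(h - 3)*(h)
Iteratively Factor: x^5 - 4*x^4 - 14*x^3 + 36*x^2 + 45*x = (x + 3)*(x^4 - 7*x^3 + 7*x^2 + 15*x) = (x - 3)*(x + 3)*(x^3 - 4*x^2 - 5*x) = (x - 5)*(x - 3)*(x + 3)*(x^2 + x) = (x - 5)*(x - 3)*(x + 1)*(x + 3)*(x)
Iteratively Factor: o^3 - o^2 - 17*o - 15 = (o + 1)*(o^2 - 2*o - 15) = (o - 5)*(o + 1)*(o + 3)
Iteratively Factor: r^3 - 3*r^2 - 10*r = (r - 5)*(r^2 + 2*r) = r*(r - 5)*(r + 2)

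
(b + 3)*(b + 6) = b^2 + 9*b + 18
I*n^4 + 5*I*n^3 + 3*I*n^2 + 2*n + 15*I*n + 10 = (n + 5)*(n - I)*(n + 2*I)*(I*n + 1)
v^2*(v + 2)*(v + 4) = v^4 + 6*v^3 + 8*v^2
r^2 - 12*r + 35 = (r - 7)*(r - 5)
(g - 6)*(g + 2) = g^2 - 4*g - 12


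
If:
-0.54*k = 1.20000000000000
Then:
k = -2.22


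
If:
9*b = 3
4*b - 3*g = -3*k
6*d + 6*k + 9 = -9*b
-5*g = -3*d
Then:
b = 1/3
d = -35/36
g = -7/12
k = -37/36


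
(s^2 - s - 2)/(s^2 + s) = (s - 2)/s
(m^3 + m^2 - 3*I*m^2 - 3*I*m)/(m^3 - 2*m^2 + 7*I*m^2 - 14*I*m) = (m^2 + m*(1 - 3*I) - 3*I)/(m^2 + m*(-2 + 7*I) - 14*I)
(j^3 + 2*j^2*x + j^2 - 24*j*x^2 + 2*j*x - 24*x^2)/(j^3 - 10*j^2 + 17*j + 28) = (j^2 + 2*j*x - 24*x^2)/(j^2 - 11*j + 28)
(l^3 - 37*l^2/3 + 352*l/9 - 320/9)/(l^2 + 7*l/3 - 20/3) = (3*l^2 - 32*l + 64)/(3*(l + 4))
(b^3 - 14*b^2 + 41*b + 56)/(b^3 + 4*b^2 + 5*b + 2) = (b^2 - 15*b + 56)/(b^2 + 3*b + 2)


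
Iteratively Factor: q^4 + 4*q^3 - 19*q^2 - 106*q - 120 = (q + 2)*(q^3 + 2*q^2 - 23*q - 60) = (q + 2)*(q + 3)*(q^2 - q - 20) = (q + 2)*(q + 3)*(q + 4)*(q - 5)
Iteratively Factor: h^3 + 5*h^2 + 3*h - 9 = (h - 1)*(h^2 + 6*h + 9) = (h - 1)*(h + 3)*(h + 3)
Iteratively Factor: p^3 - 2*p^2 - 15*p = (p)*(p^2 - 2*p - 15) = p*(p + 3)*(p - 5)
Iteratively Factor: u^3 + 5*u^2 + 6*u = (u + 2)*(u^2 + 3*u) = (u + 2)*(u + 3)*(u)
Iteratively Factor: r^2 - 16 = (r + 4)*(r - 4)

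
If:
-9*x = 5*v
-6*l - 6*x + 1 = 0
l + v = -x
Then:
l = 2/27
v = -1/6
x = 5/54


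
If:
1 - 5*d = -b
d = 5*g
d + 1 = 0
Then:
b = -6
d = -1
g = -1/5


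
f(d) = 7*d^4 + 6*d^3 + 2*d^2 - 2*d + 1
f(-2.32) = 144.27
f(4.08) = 2373.36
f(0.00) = 1.00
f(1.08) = 18.25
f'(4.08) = 2215.64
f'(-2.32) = -264.04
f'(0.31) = 1.80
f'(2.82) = 780.34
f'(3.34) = 1255.43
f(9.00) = 50446.00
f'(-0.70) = -5.58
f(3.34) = 1111.32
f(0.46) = 1.40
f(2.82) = 588.50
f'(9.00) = 21904.00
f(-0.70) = 3.00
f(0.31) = 0.82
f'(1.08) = 58.59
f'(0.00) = -2.00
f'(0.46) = 6.37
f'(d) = 28*d^3 + 18*d^2 + 4*d - 2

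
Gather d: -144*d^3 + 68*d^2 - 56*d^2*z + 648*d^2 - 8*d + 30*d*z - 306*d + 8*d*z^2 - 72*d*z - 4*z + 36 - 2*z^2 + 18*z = -144*d^3 + d^2*(716 - 56*z) + d*(8*z^2 - 42*z - 314) - 2*z^2 + 14*z + 36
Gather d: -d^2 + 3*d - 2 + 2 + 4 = -d^2 + 3*d + 4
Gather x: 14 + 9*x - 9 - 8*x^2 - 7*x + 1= -8*x^2 + 2*x + 6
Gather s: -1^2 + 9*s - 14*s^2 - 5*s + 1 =-14*s^2 + 4*s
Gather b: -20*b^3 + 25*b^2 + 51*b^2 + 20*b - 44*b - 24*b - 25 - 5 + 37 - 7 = -20*b^3 + 76*b^2 - 48*b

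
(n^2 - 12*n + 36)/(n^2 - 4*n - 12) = (n - 6)/(n + 2)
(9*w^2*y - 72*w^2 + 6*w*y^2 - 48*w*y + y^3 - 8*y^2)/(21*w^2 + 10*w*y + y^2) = (3*w*y - 24*w + y^2 - 8*y)/(7*w + y)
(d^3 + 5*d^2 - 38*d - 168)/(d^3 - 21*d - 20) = (d^2 + d - 42)/(d^2 - 4*d - 5)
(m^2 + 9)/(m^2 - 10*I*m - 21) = (m + 3*I)/(m - 7*I)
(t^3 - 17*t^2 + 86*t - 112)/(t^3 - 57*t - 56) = (t^2 - 9*t + 14)/(t^2 + 8*t + 7)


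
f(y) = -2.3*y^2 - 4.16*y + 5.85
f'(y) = -4.6*y - 4.16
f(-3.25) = -4.92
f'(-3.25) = 10.79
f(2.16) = -13.87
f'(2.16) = -14.10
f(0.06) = 5.59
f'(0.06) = -4.44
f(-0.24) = 6.72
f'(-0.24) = -3.06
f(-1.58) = 6.68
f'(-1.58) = 3.11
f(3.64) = -39.77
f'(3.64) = -20.90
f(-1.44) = 7.07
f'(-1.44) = 2.46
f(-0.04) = 6.01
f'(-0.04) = -3.98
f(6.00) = -101.91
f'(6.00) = -31.76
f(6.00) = -101.91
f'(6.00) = -31.76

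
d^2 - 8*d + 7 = (d - 7)*(d - 1)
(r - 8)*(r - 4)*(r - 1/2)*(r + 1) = r^4 - 23*r^3/2 + 51*r^2/2 + 22*r - 16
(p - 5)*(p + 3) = p^2 - 2*p - 15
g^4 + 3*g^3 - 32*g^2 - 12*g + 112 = (g - 4)*(g - 2)*(g + 2)*(g + 7)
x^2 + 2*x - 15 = (x - 3)*(x + 5)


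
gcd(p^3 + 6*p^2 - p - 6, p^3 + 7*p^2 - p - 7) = p^2 - 1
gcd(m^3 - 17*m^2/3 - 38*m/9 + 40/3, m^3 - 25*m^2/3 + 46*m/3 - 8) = m^2 - 22*m/3 + 8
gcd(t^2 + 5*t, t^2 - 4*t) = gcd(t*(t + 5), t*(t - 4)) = t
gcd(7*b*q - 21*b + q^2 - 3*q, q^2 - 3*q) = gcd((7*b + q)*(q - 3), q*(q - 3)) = q - 3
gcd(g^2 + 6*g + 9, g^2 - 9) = g + 3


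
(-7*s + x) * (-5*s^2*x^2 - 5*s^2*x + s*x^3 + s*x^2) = 35*s^3*x^2 + 35*s^3*x - 12*s^2*x^3 - 12*s^2*x^2 + s*x^4 + s*x^3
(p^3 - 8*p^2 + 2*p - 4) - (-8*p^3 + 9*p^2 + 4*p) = 9*p^3 - 17*p^2 - 2*p - 4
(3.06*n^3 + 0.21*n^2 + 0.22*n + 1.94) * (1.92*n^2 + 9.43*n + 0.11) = 5.8752*n^5 + 29.259*n^4 + 2.7393*n^3 + 5.8225*n^2 + 18.3184*n + 0.2134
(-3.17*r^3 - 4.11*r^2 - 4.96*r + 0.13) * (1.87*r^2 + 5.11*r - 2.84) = -5.9279*r^5 - 23.8844*r^4 - 21.2745*r^3 - 13.4301*r^2 + 14.7507*r - 0.3692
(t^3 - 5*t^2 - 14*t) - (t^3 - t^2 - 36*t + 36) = -4*t^2 + 22*t - 36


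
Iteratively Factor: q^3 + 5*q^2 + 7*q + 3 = (q + 1)*(q^2 + 4*q + 3) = (q + 1)^2*(q + 3)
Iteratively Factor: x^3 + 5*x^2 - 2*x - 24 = (x + 3)*(x^2 + 2*x - 8) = (x - 2)*(x + 3)*(x + 4)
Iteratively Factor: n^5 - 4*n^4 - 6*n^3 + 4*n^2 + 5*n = (n - 1)*(n^4 - 3*n^3 - 9*n^2 - 5*n) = (n - 1)*(n + 1)*(n^3 - 4*n^2 - 5*n) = n*(n - 1)*(n + 1)*(n^2 - 4*n - 5) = n*(n - 1)*(n + 1)^2*(n - 5)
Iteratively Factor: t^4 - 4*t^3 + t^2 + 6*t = (t - 2)*(t^3 - 2*t^2 - 3*t) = (t - 3)*(t - 2)*(t^2 + t) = (t - 3)*(t - 2)*(t + 1)*(t)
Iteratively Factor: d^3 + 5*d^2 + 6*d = (d)*(d^2 + 5*d + 6) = d*(d + 3)*(d + 2)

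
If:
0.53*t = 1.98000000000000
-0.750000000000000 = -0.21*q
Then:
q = 3.57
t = 3.74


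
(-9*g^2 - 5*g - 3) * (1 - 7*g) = 63*g^3 + 26*g^2 + 16*g - 3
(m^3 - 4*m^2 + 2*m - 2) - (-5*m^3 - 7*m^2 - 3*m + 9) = 6*m^3 + 3*m^2 + 5*m - 11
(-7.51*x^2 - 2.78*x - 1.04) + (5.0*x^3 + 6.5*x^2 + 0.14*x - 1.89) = 5.0*x^3 - 1.01*x^2 - 2.64*x - 2.93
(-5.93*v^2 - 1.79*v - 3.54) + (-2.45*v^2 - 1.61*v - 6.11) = -8.38*v^2 - 3.4*v - 9.65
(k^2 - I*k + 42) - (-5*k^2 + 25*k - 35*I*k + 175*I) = 6*k^2 - 25*k + 34*I*k + 42 - 175*I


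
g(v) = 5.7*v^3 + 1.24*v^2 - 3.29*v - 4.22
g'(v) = 17.1*v^2 + 2.48*v - 3.29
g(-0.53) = -2.98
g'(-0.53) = 0.20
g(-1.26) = -9.51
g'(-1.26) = 20.73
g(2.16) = 51.90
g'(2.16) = 81.85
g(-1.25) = -9.30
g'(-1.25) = 20.33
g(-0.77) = -3.55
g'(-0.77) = 4.94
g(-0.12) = -3.82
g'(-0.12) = -3.34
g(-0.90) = -4.41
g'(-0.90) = 8.33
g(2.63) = 99.40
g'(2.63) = 121.51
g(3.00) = 150.97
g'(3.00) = 158.05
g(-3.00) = -137.09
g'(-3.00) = 143.17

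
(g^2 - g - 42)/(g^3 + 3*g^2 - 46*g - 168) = 1/(g + 4)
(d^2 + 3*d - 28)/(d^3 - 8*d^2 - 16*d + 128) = (d + 7)/(d^2 - 4*d - 32)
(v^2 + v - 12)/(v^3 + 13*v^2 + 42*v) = (v^2 + v - 12)/(v*(v^2 + 13*v + 42))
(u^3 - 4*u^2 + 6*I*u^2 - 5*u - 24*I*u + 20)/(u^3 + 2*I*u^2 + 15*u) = (u^2 + u*(-4 + I) - 4*I)/(u*(u - 3*I))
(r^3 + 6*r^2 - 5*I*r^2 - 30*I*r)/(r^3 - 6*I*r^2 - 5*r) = (r + 6)/(r - I)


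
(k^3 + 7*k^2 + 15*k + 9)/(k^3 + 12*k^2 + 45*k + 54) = (k + 1)/(k + 6)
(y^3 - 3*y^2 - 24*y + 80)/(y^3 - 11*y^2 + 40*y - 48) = (y + 5)/(y - 3)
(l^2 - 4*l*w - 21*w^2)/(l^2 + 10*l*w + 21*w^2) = (l - 7*w)/(l + 7*w)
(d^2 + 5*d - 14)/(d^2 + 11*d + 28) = (d - 2)/(d + 4)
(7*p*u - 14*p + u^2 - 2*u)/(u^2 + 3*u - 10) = (7*p + u)/(u + 5)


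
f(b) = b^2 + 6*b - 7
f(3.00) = 20.00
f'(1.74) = 9.48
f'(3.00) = 12.00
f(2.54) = 14.69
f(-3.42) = -15.82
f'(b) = 2*b + 6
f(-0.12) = -7.71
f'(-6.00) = -6.00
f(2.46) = 13.81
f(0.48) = -3.89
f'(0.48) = 6.96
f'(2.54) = 11.08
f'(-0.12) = 5.76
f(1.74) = 6.47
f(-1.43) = -13.54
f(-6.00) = -7.00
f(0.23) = -5.57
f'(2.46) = 10.92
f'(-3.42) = -0.84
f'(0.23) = 6.46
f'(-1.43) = 3.14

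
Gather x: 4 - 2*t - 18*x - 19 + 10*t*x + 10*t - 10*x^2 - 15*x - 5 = 8*t - 10*x^2 + x*(10*t - 33) - 20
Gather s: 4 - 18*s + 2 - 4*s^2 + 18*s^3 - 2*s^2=18*s^3 - 6*s^2 - 18*s + 6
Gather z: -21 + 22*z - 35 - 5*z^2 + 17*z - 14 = -5*z^2 + 39*z - 70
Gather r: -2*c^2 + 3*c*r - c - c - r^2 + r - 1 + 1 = -2*c^2 - 2*c - r^2 + r*(3*c + 1)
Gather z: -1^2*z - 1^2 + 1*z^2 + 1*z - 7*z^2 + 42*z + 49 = -6*z^2 + 42*z + 48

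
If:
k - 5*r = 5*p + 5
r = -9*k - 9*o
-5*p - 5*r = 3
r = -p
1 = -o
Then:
No Solution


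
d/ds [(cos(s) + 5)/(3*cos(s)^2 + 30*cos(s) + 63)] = (cos(s)^2 + 10*cos(s) + 29)*sin(s)/(3*(cos(s)^2 + 10*cos(s) + 21)^2)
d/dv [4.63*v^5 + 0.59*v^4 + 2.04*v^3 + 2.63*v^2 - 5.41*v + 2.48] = 23.15*v^4 + 2.36*v^3 + 6.12*v^2 + 5.26*v - 5.41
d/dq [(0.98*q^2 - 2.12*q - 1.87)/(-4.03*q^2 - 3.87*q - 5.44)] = (-12.3362*q^2 - 25.7346*q + 4.2959)/(16.2409*q^4 + 31.1922*q^3 + 58.8233*q^2 + 42.1056*q + 29.5936)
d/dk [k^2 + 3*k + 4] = 2*k + 3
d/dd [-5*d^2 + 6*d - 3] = 6 - 10*d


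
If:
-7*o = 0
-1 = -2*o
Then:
No Solution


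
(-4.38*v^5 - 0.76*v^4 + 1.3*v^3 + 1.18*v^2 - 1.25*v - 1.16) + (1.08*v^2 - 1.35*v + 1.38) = -4.38*v^5 - 0.76*v^4 + 1.3*v^3 + 2.26*v^2 - 2.6*v + 0.22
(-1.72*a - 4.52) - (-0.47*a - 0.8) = -1.25*a - 3.72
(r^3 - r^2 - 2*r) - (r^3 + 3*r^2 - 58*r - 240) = -4*r^2 + 56*r + 240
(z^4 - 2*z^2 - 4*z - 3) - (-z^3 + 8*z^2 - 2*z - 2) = z^4 + z^3 - 10*z^2 - 2*z - 1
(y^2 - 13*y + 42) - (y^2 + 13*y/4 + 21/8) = 315/8 - 65*y/4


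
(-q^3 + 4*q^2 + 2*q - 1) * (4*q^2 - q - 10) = -4*q^5 + 17*q^4 + 14*q^3 - 46*q^2 - 19*q + 10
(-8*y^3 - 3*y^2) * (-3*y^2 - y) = 24*y^5 + 17*y^4 + 3*y^3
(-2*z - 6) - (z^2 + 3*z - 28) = -z^2 - 5*z + 22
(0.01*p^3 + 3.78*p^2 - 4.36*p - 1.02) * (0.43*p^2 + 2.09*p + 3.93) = 0.0043*p^5 + 1.6463*p^4 + 6.0647*p^3 + 5.3044*p^2 - 19.2666*p - 4.0086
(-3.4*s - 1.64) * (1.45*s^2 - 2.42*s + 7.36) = -4.93*s^3 + 5.85*s^2 - 21.0552*s - 12.0704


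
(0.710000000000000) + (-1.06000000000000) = -0.350000000000000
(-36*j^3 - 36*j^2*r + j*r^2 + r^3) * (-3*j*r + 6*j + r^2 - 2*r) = 108*j^4*r - 216*j^4 + 72*j^3*r^2 - 144*j^3*r - 39*j^2*r^3 + 78*j^2*r^2 - 2*j*r^4 + 4*j*r^3 + r^5 - 2*r^4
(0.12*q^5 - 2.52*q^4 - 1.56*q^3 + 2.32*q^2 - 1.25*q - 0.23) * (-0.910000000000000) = -0.1092*q^5 + 2.2932*q^4 + 1.4196*q^3 - 2.1112*q^2 + 1.1375*q + 0.2093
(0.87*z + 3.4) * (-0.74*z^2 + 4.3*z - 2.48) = -0.6438*z^3 + 1.225*z^2 + 12.4624*z - 8.432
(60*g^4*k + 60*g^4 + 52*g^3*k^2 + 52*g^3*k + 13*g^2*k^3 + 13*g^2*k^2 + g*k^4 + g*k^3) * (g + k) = 60*g^5*k + 60*g^5 + 112*g^4*k^2 + 112*g^4*k + 65*g^3*k^3 + 65*g^3*k^2 + 14*g^2*k^4 + 14*g^2*k^3 + g*k^5 + g*k^4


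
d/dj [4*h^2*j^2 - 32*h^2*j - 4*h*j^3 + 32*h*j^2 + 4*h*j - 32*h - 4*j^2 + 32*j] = 8*h^2*j - 32*h^2 - 12*h*j^2 + 64*h*j + 4*h - 8*j + 32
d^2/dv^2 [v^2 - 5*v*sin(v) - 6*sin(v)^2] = 5*v*sin(v) + 24*sin(v)^2 - 10*cos(v) - 10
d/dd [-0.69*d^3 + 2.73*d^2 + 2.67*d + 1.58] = -2.07*d^2 + 5.46*d + 2.67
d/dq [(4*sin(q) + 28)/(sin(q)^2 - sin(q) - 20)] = -4*(sin(q)^2 + 14*sin(q) + 13)*cos(q)/(sin(q) + cos(q)^2 + 19)^2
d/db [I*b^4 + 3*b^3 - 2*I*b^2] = b*(4*I*b^2 + 9*b - 4*I)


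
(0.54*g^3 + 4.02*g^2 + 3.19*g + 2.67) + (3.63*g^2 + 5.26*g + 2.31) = 0.54*g^3 + 7.65*g^2 + 8.45*g + 4.98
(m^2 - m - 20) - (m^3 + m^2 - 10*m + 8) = -m^3 + 9*m - 28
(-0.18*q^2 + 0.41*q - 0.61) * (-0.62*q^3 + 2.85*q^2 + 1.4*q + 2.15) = 0.1116*q^5 - 0.7672*q^4 + 1.2947*q^3 - 1.5515*q^2 + 0.0275*q - 1.3115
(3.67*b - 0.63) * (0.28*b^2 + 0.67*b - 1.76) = 1.0276*b^3 + 2.2825*b^2 - 6.8813*b + 1.1088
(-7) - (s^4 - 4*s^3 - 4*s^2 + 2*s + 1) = -s^4 + 4*s^3 + 4*s^2 - 2*s - 8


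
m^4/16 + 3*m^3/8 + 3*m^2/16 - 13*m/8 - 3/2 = (m/4 + 1/4)*(m/4 + 1)*(m - 2)*(m + 3)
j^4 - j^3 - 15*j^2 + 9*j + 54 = (j - 3)^2*(j + 2)*(j + 3)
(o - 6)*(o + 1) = o^2 - 5*o - 6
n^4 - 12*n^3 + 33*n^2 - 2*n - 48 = (n - 8)*(n - 3)*(n - 2)*(n + 1)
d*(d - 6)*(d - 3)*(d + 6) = d^4 - 3*d^3 - 36*d^2 + 108*d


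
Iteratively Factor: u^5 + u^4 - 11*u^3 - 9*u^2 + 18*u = (u - 1)*(u^4 + 2*u^3 - 9*u^2 - 18*u) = (u - 3)*(u - 1)*(u^3 + 5*u^2 + 6*u) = (u - 3)*(u - 1)*(u + 2)*(u^2 + 3*u) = (u - 3)*(u - 1)*(u + 2)*(u + 3)*(u)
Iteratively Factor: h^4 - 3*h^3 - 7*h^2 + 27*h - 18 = (h - 1)*(h^3 - 2*h^2 - 9*h + 18) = (h - 1)*(h + 3)*(h^2 - 5*h + 6) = (h - 2)*(h - 1)*(h + 3)*(h - 3)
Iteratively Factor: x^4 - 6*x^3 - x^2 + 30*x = (x - 5)*(x^3 - x^2 - 6*x) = (x - 5)*(x + 2)*(x^2 - 3*x) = x*(x - 5)*(x + 2)*(x - 3)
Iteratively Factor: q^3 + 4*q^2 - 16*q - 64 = (q + 4)*(q^2 - 16) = (q - 4)*(q + 4)*(q + 4)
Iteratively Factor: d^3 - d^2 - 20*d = (d)*(d^2 - d - 20) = d*(d - 5)*(d + 4)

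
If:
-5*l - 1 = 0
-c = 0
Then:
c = 0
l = -1/5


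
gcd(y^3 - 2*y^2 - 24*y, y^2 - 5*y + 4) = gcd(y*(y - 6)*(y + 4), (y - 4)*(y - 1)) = 1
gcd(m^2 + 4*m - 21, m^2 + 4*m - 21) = m^2 + 4*m - 21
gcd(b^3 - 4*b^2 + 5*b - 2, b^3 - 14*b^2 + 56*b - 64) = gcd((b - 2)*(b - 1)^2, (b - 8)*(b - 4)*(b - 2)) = b - 2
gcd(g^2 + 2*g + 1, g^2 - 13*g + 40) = 1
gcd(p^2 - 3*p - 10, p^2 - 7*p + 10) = p - 5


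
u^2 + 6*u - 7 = (u - 1)*(u + 7)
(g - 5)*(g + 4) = g^2 - g - 20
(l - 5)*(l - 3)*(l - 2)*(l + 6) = l^4 - 4*l^3 - 29*l^2 + 156*l - 180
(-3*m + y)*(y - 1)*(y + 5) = -3*m*y^2 - 12*m*y + 15*m + y^3 + 4*y^2 - 5*y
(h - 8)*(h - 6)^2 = h^3 - 20*h^2 + 132*h - 288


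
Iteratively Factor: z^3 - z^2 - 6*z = (z - 3)*(z^2 + 2*z) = z*(z - 3)*(z + 2)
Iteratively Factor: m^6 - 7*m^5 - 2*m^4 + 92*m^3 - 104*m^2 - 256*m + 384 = (m + 3)*(m^5 - 10*m^4 + 28*m^3 + 8*m^2 - 128*m + 128) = (m - 2)*(m + 3)*(m^4 - 8*m^3 + 12*m^2 + 32*m - 64) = (m - 2)*(m + 2)*(m + 3)*(m^3 - 10*m^2 + 32*m - 32) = (m - 4)*(m - 2)*(m + 2)*(m + 3)*(m^2 - 6*m + 8) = (m - 4)*(m - 2)^2*(m + 2)*(m + 3)*(m - 4)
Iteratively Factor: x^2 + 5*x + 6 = (x + 2)*(x + 3)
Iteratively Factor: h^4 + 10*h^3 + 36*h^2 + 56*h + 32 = (h + 4)*(h^3 + 6*h^2 + 12*h + 8) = (h + 2)*(h + 4)*(h^2 + 4*h + 4) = (h + 2)^2*(h + 4)*(h + 2)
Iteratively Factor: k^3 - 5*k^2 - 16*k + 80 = (k + 4)*(k^2 - 9*k + 20) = (k - 4)*(k + 4)*(k - 5)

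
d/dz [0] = 0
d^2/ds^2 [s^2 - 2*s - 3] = 2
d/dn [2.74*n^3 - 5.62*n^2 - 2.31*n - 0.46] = 8.22*n^2 - 11.24*n - 2.31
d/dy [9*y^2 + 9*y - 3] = 18*y + 9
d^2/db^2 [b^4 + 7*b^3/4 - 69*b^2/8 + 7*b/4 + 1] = 12*b^2 + 21*b/2 - 69/4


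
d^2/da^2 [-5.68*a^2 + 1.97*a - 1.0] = -11.3600000000000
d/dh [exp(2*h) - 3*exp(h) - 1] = (2*exp(h) - 3)*exp(h)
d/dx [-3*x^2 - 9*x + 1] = -6*x - 9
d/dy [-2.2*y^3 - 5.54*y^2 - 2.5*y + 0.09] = -6.6*y^2 - 11.08*y - 2.5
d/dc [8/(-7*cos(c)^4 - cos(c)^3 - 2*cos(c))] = 8*(-28*cos(c)^3 - 3*cos(c)^2 - 2)*sin(c)/((7*cos(c)^3 + cos(c)^2 + 2)^2*cos(c)^2)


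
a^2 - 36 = (a - 6)*(a + 6)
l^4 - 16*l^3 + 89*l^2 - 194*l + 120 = (l - 6)*(l - 5)*(l - 4)*(l - 1)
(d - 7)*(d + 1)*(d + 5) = d^3 - d^2 - 37*d - 35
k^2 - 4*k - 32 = (k - 8)*(k + 4)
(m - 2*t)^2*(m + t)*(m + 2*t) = m^4 - m^3*t - 6*m^2*t^2 + 4*m*t^3 + 8*t^4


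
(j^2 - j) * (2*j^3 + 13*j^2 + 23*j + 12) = 2*j^5 + 11*j^4 + 10*j^3 - 11*j^2 - 12*j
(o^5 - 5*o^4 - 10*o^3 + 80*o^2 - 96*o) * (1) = o^5 - 5*o^4 - 10*o^3 + 80*o^2 - 96*o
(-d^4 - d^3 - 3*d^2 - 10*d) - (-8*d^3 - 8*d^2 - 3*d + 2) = -d^4 + 7*d^3 + 5*d^2 - 7*d - 2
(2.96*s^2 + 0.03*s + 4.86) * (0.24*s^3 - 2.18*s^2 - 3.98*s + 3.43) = 0.7104*s^5 - 6.4456*s^4 - 10.6798*s^3 - 0.561400000000001*s^2 - 19.2399*s + 16.6698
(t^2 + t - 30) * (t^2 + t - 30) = t^4 + 2*t^3 - 59*t^2 - 60*t + 900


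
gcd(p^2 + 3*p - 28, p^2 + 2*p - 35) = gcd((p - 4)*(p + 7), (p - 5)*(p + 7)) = p + 7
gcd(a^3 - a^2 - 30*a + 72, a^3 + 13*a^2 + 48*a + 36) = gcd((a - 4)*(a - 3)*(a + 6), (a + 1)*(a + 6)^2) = a + 6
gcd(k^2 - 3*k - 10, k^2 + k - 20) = 1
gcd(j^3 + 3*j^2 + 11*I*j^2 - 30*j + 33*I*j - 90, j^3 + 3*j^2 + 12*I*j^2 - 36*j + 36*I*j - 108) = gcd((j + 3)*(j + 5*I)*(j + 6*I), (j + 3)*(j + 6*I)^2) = j^2 + j*(3 + 6*I) + 18*I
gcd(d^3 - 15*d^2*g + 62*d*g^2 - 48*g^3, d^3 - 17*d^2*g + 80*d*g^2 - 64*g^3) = d^2 - 9*d*g + 8*g^2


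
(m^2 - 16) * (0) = 0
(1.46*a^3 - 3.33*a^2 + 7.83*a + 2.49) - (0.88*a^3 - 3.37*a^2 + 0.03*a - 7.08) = 0.58*a^3 + 0.04*a^2 + 7.8*a + 9.57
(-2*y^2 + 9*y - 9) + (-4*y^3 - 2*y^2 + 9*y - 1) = -4*y^3 - 4*y^2 + 18*y - 10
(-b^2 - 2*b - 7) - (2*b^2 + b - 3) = -3*b^2 - 3*b - 4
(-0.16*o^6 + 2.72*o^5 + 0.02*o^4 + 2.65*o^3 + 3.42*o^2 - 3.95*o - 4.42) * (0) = 0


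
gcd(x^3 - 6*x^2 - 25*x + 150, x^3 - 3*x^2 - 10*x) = x - 5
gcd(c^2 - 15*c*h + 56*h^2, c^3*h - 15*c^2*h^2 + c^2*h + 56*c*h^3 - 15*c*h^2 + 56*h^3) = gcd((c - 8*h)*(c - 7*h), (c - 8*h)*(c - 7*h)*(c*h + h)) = c^2 - 15*c*h + 56*h^2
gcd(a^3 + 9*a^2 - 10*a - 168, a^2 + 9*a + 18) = a + 6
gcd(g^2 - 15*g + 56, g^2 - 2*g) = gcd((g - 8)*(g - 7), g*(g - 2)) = 1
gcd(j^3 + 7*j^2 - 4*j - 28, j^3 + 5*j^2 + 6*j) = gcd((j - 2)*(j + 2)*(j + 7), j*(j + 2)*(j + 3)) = j + 2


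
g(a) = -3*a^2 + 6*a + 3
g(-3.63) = -58.31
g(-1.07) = -6.85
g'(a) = 6 - 6*a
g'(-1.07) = 12.42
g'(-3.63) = 27.78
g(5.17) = -46.17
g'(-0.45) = 8.70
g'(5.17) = -25.02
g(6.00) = -69.00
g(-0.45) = -0.31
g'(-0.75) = 10.50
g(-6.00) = -141.00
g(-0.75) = -3.19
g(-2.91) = -39.86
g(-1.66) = -15.23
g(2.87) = -4.49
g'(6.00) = -30.00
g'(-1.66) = 15.96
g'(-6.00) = 42.00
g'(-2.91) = 23.46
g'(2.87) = -11.22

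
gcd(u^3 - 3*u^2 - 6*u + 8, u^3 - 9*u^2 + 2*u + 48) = u + 2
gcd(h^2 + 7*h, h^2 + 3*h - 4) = 1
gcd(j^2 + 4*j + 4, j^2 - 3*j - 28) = 1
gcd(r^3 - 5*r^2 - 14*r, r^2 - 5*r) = r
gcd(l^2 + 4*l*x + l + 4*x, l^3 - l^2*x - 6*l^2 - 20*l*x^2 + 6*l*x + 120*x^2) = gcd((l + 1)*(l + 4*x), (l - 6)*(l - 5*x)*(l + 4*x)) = l + 4*x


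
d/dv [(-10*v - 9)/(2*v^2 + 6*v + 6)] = (10*v^2 + 18*v - 3)/(2*(v^4 + 6*v^3 + 15*v^2 + 18*v + 9))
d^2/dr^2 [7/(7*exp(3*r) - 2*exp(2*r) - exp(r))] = 7*((-63*exp(2*r) + 8*exp(r) + 1)*(-7*exp(2*r) + 2*exp(r) + 1) - 2*(-21*exp(2*r) + 4*exp(r) + 1)^2)*exp(-r)/(-7*exp(2*r) + 2*exp(r) + 1)^3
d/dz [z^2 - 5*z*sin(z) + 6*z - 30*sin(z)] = -5*z*cos(z) + 2*z - 5*sin(z) - 30*cos(z) + 6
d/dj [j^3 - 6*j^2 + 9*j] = 3*j^2 - 12*j + 9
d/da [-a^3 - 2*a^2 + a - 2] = -3*a^2 - 4*a + 1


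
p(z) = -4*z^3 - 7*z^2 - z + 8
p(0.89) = -1.25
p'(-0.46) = 2.90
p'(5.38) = -423.65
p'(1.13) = -32.14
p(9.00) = -3484.00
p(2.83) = -141.55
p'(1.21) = -35.51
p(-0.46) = 7.37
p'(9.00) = -1099.00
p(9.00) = -3484.00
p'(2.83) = -136.73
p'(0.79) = -19.55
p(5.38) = -822.87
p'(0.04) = -1.58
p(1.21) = -10.54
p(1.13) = -7.84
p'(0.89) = -22.97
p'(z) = -12*z^2 - 14*z - 1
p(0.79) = 0.87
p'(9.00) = -1099.00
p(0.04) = 7.95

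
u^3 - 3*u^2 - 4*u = u*(u - 4)*(u + 1)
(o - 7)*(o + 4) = o^2 - 3*o - 28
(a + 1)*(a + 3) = a^2 + 4*a + 3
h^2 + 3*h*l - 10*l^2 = (h - 2*l)*(h + 5*l)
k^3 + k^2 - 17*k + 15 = (k - 3)*(k - 1)*(k + 5)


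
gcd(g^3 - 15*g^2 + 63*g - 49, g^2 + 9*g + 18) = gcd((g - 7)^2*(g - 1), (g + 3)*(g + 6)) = 1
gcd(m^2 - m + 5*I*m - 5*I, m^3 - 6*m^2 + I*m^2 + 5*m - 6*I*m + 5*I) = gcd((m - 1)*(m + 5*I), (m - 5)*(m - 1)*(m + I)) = m - 1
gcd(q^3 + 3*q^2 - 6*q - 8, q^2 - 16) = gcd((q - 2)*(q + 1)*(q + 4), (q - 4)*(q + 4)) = q + 4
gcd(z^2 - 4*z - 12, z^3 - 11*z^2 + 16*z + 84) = z^2 - 4*z - 12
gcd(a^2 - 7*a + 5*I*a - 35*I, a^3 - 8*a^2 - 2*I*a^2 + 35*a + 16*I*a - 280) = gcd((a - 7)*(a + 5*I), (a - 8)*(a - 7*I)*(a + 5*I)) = a + 5*I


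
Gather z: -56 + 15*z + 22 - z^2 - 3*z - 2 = -z^2 + 12*z - 36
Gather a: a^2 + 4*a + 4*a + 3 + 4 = a^2 + 8*a + 7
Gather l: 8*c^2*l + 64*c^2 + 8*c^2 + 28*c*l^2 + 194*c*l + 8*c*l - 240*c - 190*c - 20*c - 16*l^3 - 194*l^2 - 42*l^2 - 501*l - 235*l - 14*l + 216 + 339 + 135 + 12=72*c^2 - 450*c - 16*l^3 + l^2*(28*c - 236) + l*(8*c^2 + 202*c - 750) + 702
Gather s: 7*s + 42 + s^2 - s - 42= s^2 + 6*s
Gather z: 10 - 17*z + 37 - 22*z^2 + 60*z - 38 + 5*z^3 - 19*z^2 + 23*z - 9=5*z^3 - 41*z^2 + 66*z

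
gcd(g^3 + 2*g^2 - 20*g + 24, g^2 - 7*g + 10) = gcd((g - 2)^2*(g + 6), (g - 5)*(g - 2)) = g - 2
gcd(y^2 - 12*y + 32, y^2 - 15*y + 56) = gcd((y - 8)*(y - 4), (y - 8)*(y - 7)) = y - 8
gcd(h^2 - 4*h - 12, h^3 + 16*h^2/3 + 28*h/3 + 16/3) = h + 2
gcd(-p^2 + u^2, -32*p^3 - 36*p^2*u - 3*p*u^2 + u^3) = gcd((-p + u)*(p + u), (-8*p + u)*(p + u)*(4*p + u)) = p + u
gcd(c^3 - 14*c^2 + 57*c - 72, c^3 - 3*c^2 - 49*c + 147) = c - 3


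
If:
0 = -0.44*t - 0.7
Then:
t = -1.59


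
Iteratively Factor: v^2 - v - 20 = (v - 5)*(v + 4)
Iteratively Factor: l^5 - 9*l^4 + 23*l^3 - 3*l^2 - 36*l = (l + 1)*(l^4 - 10*l^3 + 33*l^2 - 36*l) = l*(l + 1)*(l^3 - 10*l^2 + 33*l - 36) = l*(l - 4)*(l + 1)*(l^2 - 6*l + 9) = l*(l - 4)*(l - 3)*(l + 1)*(l - 3)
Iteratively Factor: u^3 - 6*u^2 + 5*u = (u)*(u^2 - 6*u + 5) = u*(u - 1)*(u - 5)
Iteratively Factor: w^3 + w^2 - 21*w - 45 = (w + 3)*(w^2 - 2*w - 15) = (w - 5)*(w + 3)*(w + 3)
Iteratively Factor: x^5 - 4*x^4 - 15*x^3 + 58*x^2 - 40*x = (x - 1)*(x^4 - 3*x^3 - 18*x^2 + 40*x) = (x - 1)*(x + 4)*(x^3 - 7*x^2 + 10*x) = (x - 5)*(x - 1)*(x + 4)*(x^2 - 2*x) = (x - 5)*(x - 2)*(x - 1)*(x + 4)*(x)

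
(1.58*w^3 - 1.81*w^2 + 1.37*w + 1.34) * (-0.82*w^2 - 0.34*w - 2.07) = -1.2956*w^5 + 0.947*w^4 - 3.7786*w^3 + 2.1821*w^2 - 3.2915*w - 2.7738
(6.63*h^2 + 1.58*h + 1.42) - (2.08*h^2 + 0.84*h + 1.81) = 4.55*h^2 + 0.74*h - 0.39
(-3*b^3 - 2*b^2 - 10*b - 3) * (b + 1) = -3*b^4 - 5*b^3 - 12*b^2 - 13*b - 3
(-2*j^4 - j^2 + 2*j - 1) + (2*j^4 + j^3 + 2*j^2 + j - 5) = j^3 + j^2 + 3*j - 6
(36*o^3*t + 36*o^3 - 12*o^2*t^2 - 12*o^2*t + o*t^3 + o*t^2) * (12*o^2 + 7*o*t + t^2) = 432*o^5*t + 432*o^5 + 108*o^4*t^2 + 108*o^4*t - 36*o^3*t^3 - 36*o^3*t^2 - 5*o^2*t^4 - 5*o^2*t^3 + o*t^5 + o*t^4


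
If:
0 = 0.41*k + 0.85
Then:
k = -2.07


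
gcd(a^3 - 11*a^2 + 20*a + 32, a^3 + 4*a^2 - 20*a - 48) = a - 4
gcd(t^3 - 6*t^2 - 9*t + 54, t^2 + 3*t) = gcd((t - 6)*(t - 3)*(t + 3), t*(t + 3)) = t + 3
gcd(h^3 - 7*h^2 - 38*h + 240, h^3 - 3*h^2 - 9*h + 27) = 1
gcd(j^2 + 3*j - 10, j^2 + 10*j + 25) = j + 5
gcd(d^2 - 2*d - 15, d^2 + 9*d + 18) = d + 3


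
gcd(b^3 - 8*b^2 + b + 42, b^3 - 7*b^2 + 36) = b^2 - b - 6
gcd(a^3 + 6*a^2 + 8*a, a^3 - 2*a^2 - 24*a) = a^2 + 4*a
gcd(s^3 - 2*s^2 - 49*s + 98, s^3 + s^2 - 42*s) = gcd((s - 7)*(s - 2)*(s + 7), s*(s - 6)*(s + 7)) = s + 7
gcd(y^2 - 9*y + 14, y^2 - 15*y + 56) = y - 7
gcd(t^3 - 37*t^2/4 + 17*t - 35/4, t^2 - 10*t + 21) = t - 7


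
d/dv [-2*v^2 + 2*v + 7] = 2 - 4*v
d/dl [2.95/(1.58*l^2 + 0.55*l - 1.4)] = (-9.322*l - 1.6225)/(1.58*l^2 + 0.55*l - 1.4)^2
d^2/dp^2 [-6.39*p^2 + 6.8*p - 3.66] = -12.7800000000000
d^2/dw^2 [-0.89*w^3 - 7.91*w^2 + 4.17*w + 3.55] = -5.34*w - 15.82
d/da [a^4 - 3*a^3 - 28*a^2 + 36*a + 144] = 4*a^3 - 9*a^2 - 56*a + 36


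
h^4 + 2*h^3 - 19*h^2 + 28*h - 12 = (h - 2)*(h - 1)^2*(h + 6)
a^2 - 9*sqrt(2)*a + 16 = (a - 8*sqrt(2))*(a - sqrt(2))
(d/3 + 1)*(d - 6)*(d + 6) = d^3/3 + d^2 - 12*d - 36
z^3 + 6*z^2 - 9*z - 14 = (z - 2)*(z + 1)*(z + 7)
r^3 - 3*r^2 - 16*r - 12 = (r - 6)*(r + 1)*(r + 2)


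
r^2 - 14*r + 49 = (r - 7)^2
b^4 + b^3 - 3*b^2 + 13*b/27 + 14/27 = (b - 1)*(b - 2/3)*(b + 1/3)*(b + 7/3)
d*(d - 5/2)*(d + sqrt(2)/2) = d^3 - 5*d^2/2 + sqrt(2)*d^2/2 - 5*sqrt(2)*d/4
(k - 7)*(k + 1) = k^2 - 6*k - 7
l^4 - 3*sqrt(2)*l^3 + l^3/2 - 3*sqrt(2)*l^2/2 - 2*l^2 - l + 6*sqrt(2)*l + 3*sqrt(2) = (l + 1/2)*(l - 3*sqrt(2))*(l - sqrt(2))*(l + sqrt(2))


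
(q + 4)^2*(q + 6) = q^3 + 14*q^2 + 64*q + 96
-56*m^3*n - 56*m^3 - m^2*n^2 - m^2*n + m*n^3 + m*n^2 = (-8*m + n)*(7*m + n)*(m*n + m)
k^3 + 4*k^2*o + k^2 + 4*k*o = k*(k + 1)*(k + 4*o)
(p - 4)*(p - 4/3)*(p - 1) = p^3 - 19*p^2/3 + 32*p/3 - 16/3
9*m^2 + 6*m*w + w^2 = (3*m + w)^2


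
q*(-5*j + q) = -5*j*q + q^2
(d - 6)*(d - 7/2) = d^2 - 19*d/2 + 21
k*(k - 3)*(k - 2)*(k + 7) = k^4 + 2*k^3 - 29*k^2 + 42*k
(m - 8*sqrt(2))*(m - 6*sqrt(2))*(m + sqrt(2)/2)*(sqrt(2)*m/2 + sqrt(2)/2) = sqrt(2)*m^4/2 - 27*m^3/2 + sqrt(2)*m^3/2 - 27*m^2/2 + 41*sqrt(2)*m^2 + 48*m + 41*sqrt(2)*m + 48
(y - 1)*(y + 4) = y^2 + 3*y - 4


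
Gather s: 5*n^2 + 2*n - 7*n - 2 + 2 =5*n^2 - 5*n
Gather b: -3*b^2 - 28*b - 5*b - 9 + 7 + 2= -3*b^2 - 33*b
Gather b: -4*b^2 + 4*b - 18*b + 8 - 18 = -4*b^2 - 14*b - 10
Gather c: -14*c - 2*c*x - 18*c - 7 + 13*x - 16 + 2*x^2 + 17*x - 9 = c*(-2*x - 32) + 2*x^2 + 30*x - 32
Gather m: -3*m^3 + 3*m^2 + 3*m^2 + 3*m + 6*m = -3*m^3 + 6*m^2 + 9*m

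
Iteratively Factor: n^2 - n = (n - 1)*(n)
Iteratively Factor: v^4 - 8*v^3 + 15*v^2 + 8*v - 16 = (v - 1)*(v^3 - 7*v^2 + 8*v + 16) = (v - 1)*(v + 1)*(v^2 - 8*v + 16) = (v - 4)*(v - 1)*(v + 1)*(v - 4)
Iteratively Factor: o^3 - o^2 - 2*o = (o - 2)*(o^2 + o) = (o - 2)*(o + 1)*(o)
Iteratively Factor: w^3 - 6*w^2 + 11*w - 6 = (w - 1)*(w^2 - 5*w + 6) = (w - 3)*(w - 1)*(w - 2)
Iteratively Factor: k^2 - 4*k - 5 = (k + 1)*(k - 5)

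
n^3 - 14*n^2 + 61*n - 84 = (n - 7)*(n - 4)*(n - 3)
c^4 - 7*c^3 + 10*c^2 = c^2*(c - 5)*(c - 2)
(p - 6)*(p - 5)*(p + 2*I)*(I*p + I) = I*p^4 - 2*p^3 - 10*I*p^3 + 20*p^2 + 19*I*p^2 - 38*p + 30*I*p - 60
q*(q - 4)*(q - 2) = q^3 - 6*q^2 + 8*q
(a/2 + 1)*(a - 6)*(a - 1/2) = a^3/2 - 9*a^2/4 - 5*a + 3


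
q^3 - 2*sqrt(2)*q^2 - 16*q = q*(q - 4*sqrt(2))*(q + 2*sqrt(2))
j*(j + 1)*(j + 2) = j^3 + 3*j^2 + 2*j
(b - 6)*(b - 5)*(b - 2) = b^3 - 13*b^2 + 52*b - 60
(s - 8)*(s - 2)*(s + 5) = s^3 - 5*s^2 - 34*s + 80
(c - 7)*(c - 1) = c^2 - 8*c + 7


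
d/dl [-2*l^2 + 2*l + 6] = 2 - 4*l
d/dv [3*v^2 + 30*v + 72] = 6*v + 30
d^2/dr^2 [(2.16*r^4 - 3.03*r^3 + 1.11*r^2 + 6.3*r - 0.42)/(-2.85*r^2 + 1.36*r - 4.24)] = (-35.0892*r^6 + 50.23296*r^5 - 180.579456*r^4 + 26.3181*r^3 - 469.864404*r^2 + 773.840448*r - 121.163808)/(23.149125*r^6 - 33.1398*r^5 + 119.13228*r^4 - 101.120896*r^3 + 177.235392*r^2 - 73.348608*r + 76.225024)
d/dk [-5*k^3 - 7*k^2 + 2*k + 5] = -15*k^2 - 14*k + 2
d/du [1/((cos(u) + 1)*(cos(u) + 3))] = 2*(cos(u) + 2)*sin(u)/((cos(u) + 1)^2*(cos(u) + 3)^2)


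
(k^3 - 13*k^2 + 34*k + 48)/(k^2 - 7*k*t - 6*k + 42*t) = (-k^2 + 7*k + 8)/(-k + 7*t)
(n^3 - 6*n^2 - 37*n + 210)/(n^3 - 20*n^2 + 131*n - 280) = (n + 6)/(n - 8)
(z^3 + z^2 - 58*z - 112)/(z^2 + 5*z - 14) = (z^2 - 6*z - 16)/(z - 2)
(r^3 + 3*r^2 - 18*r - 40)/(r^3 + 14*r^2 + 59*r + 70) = (r - 4)/(r + 7)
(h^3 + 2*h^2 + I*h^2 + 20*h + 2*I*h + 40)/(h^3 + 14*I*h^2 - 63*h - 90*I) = (h^2 + h*(2 - 4*I) - 8*I)/(h^2 + 9*I*h - 18)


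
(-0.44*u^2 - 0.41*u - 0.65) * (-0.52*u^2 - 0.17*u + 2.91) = 0.2288*u^4 + 0.288*u^3 - 0.8727*u^2 - 1.0826*u - 1.8915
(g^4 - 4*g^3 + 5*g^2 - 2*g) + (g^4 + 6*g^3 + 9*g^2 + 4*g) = 2*g^4 + 2*g^3 + 14*g^2 + 2*g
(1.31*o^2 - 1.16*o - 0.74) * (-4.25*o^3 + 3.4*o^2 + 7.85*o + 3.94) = -5.5675*o^5 + 9.384*o^4 + 9.4845*o^3 - 6.4606*o^2 - 10.3794*o - 2.9156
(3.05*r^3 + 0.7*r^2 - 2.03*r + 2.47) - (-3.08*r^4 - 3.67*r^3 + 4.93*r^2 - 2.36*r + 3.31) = 3.08*r^4 + 6.72*r^3 - 4.23*r^2 + 0.33*r - 0.84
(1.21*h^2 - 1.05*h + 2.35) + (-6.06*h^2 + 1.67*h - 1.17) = -4.85*h^2 + 0.62*h + 1.18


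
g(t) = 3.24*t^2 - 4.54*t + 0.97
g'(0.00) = -4.54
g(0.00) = 0.97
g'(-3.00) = -23.98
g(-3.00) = 43.75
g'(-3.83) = -29.36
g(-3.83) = 65.89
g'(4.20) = 22.68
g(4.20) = 39.06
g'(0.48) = -1.43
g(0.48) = -0.46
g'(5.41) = 30.52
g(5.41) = 71.24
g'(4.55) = 24.94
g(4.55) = 47.39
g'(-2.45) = -20.42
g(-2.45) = 31.54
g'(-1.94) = -17.11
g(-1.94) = 21.97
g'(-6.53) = -46.85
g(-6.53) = 168.77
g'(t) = 6.48*t - 4.54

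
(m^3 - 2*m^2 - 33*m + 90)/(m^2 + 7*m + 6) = (m^2 - 8*m + 15)/(m + 1)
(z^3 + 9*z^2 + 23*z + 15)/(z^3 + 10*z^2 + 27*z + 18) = (z + 5)/(z + 6)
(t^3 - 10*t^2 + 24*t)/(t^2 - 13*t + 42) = t*(t - 4)/(t - 7)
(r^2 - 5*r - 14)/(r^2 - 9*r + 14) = (r + 2)/(r - 2)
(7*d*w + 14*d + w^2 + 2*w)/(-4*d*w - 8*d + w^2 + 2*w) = (7*d + w)/(-4*d + w)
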